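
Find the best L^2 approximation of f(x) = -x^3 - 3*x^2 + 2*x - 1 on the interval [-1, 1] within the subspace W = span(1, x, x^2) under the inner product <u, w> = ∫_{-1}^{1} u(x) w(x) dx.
g(x) = -3*x^2 + 7*x/5 - 1

The best approximation g ∈ W is the orthogonal projection of f onto W. Writing g = a_0 + a_1 x + a_2 x^2, the coefficients solve the normal equations G · a = b where
  G_{ij} = <φ_i, φ_j> and b_i = <f, φ_i>, with φ_0 = 1, φ_1 = x, φ_2 = x^2.
G =
  [2, 0, 2/3]
  [0, 2/3, 0]
  [2/3, 0, 2/5],
b = (-4, 14/15, -28/15).
Solving gives a_0 = -1, a_1 = 7/5, a_2 = -3, so
  g(x) = -3*x^2 + 7*x/5 - 1.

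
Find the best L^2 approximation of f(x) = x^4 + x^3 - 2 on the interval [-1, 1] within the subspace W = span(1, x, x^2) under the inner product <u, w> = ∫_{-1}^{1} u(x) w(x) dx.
g(x) = 6*x^2/7 + 3*x/5 - 73/35

The best approximation g ∈ W is the orthogonal projection of f onto W. Writing g = a_0 + a_1 x + a_2 x^2, the coefficients solve the normal equations G · a = b where
  G_{ij} = <φ_i, φ_j> and b_i = <f, φ_i>, with φ_0 = 1, φ_1 = x, φ_2 = x^2.
G =
  [2, 0, 2/3]
  [0, 2/3, 0]
  [2/3, 0, 2/5],
b = (-18/5, 2/5, -22/21).
Solving gives a_0 = -73/35, a_1 = 3/5, a_2 = 6/7, so
  g(x) = 6*x^2/7 + 3*x/5 - 73/35.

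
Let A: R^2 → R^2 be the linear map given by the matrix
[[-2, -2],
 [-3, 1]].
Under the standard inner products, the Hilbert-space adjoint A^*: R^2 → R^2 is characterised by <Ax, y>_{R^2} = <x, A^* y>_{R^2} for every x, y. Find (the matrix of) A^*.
A^* = A^T =
[[-2, -3],
 [-2, 1]]

For real matrices with standard dot products, the defining identity <Ax, y> = <x, A^* y> gives (Ax)^T y = x^T (A^*) y, i.e. x^T A^T y = x^T (A^*) y. Since this holds for all x, y, we must have A^* = A^T. Therefore
A^* =
[[-2, -3],
 [-2, 1]].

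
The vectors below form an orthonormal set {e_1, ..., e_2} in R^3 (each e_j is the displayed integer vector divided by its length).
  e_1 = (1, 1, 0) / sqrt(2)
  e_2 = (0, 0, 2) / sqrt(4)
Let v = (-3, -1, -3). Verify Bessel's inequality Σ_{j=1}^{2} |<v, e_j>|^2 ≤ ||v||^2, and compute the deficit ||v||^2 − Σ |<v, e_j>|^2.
Σ |<v, e_j>|^2 = 17; ||v||^2 = 19; deficit = 2

Write each e_j = u_j / sqrt(<u_j, u_j>) where u_j is the displayed integer vector. Then <v, e_j> = <v, u_j> / sqrt(<u_j, u_j>), so |<v, e_j>|^2 = <v, u_j>^2 / <u_j, u_j>.
Coefficients: <v, e_1> = -4/sqrt(2), <v, e_2> = -6/sqrt(4).
Square and sum: Σ |<v, e_j>|^2 = 17.
Compute ||v||^2 = v·v = 19.
Deficit = 19 − 17 = 2 ≥ 0, confirming Bessel's inequality. (The deficit equals ||v − Σ <v,e_j> e_j||^2, the squared distance from v to span{e_j}.)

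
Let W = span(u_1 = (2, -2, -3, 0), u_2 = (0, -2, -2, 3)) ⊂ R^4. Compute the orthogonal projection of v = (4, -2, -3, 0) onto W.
proj_W(v) = (514/189, -62/27, -691/189, -40/63)

Set up U = [u_1 | ... | u_2] ∈ R^(4×2). The projector onto W = col(U) is P = U (U^T U)^(-1) U^T.
Compute U^T U =
  [17, 10]
  [10, 17],
and U^T v = (21, 10).
Solve U^T U · c = U^T v for the coefficients: c = (257/189, -40/189). The projection is proj_W(v) = U c.
Check: (v - proj_W(v)) · u_1 = 0  (should be 0).
Check: (v - proj_W(v)) · u_2 = 0  (should be 0).
Result: proj_W(v) = (514/189, -62/27, -691/189, -40/63).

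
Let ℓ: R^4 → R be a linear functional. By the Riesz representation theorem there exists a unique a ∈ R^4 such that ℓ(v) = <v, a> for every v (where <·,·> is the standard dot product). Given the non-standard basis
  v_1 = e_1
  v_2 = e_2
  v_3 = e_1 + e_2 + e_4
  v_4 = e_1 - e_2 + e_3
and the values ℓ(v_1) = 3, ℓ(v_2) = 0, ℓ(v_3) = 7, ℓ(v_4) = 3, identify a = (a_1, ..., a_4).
a = (3, 0, 0, 4)

Write a = (a_1, ..., a_4) in the standard basis. For each basis vector v_i, ℓ(v_i) = <v_i, a> is a linear equation in the a_j's. Collect the n equations into a matrix system V a = ℓ, where row i of V is v_i (expressed in the standard basis). Since V is invertible (lower-triangular with 1s on the diagonal, up to permutation), solve by back-substitution:
  V =
[[1, 0, 0, 0],
 [0, 1, 0, 0],
 [1, 1, 0, 1],
 [1, -1, 1, 0]]
  V a = (3, 0, 7, 3)
Solving gives a = (3, 0, 0, 4).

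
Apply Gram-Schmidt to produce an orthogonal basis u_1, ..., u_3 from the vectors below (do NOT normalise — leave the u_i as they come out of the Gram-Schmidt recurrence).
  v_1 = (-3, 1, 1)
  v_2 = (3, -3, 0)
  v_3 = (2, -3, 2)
Orthogonal basis:
  u_1 = (-3, 1, 1)
  u_2 = (-3/11, -21/11, 12/11)
  u_3 = (1/2, 1/2, 1)

Apply the Gram-Schmidt recurrence
  u_1 = v_1
  u_i = v_i − Σ_{j<i} ((v_i · u_j) / (u_j · u_j)) · u_j.

Step by step this gives:
  u_1 = (-3, 1, 1)
  u_2 = (-3/11, -21/11, 12/11)
  u_3 = (1/2, 1/2, 1)

Orthogonality check:
  u_2 · u_1 = 0 (should be 0)
  u_3 · u_1 = 0 (should be 0)
  u_3 · u_2 = 0 (should be 0)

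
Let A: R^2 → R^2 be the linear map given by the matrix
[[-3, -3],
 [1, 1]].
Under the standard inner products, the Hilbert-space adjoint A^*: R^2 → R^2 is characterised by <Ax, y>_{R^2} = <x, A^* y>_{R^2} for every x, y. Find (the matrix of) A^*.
A^* = A^T =
[[-3, 1],
 [-3, 1]]

For real matrices with standard dot products, the defining identity <Ax, y> = <x, A^* y> gives (Ax)^T y = x^T (A^*) y, i.e. x^T A^T y = x^T (A^*) y. Since this holds for all x, y, we must have A^* = A^T. Therefore
A^* =
[[-3, 1],
 [-3, 1]].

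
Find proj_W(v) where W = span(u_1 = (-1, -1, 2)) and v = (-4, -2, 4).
proj_W(v) = (-7/3, -7/3, 14/3)

Set up U = [u_1 | ... | u_1] ∈ R^(3×1). The projector onto W = col(U) is P = U (U^T U)^(-1) U^T.
Compute U^T U =
  [6],
and U^T v = (14).
Solve U^T U · c = U^T v for the coefficients: c = (7/3). The projection is proj_W(v) = U c.
Check: (v - proj_W(v)) · u_1 = 0  (should be 0).
Result: proj_W(v) = (-7/3, -7/3, 14/3).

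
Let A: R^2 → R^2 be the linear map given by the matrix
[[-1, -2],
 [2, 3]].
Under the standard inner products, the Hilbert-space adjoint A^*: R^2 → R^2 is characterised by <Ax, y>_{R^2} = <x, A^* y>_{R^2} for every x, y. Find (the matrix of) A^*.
A^* = A^T =
[[-1, 2],
 [-2, 3]]

For real matrices with standard dot products, the defining identity <Ax, y> = <x, A^* y> gives (Ax)^T y = x^T (A^*) y, i.e. x^T A^T y = x^T (A^*) y. Since this holds for all x, y, we must have A^* = A^T. Therefore
A^* =
[[-1, 2],
 [-2, 3]].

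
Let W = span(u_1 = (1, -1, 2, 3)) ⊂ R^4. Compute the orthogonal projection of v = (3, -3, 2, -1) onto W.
proj_W(v) = (7/15, -7/15, 14/15, 7/5)

Set up U = [u_1 | ... | u_1] ∈ R^(4×1). The projector onto W = col(U) is P = U (U^T U)^(-1) U^T.
Compute U^T U =
  [15],
and U^T v = (7).
Solve U^T U · c = U^T v for the coefficients: c = (7/15). The projection is proj_W(v) = U c.
Check: (v - proj_W(v)) · u_1 = 0  (should be 0).
Result: proj_W(v) = (7/15, -7/15, 14/15, 7/5).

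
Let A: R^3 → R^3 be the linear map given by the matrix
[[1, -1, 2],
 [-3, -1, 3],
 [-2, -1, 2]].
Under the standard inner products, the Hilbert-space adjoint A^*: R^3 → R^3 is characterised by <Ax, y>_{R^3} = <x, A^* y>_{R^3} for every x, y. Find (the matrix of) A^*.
A^* = A^T =
[[1, -3, -2],
 [-1, -1, -1],
 [2, 3, 2]]

For real matrices with standard dot products, the defining identity <Ax, y> = <x, A^* y> gives (Ax)^T y = x^T (A^*) y, i.e. x^T A^T y = x^T (A^*) y. Since this holds for all x, y, we must have A^* = A^T. Therefore
A^* =
[[1, -3, -2],
 [-1, -1, -1],
 [2, 3, 2]].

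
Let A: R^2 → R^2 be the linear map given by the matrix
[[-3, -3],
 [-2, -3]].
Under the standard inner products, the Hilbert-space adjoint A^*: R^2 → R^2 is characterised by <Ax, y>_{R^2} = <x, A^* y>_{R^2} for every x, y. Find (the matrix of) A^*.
A^* = A^T =
[[-3, -2],
 [-3, -3]]

For real matrices with standard dot products, the defining identity <Ax, y> = <x, A^* y> gives (Ax)^T y = x^T (A^*) y, i.e. x^T A^T y = x^T (A^*) y. Since this holds for all x, y, we must have A^* = A^T. Therefore
A^* =
[[-3, -2],
 [-3, -3]].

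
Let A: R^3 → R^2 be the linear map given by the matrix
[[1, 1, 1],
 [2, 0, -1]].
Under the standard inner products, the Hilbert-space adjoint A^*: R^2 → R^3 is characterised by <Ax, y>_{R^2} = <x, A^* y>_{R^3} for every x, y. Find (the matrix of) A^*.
A^* = A^T =
[[1, 2],
 [1, 0],
 [1, -1]]

For real matrices with standard dot products, the defining identity <Ax, y> = <x, A^* y> gives (Ax)^T y = x^T (A^*) y, i.e. x^T A^T y = x^T (A^*) y. Since this holds for all x, y, we must have A^* = A^T. Therefore
A^* =
[[1, 2],
 [1, 0],
 [1, -1]].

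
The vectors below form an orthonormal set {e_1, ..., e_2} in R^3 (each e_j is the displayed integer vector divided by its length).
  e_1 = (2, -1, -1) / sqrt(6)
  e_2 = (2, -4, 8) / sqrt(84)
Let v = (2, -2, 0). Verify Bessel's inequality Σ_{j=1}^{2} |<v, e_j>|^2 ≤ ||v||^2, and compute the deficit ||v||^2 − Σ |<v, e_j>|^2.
Σ |<v, e_j>|^2 = 54/7; ||v||^2 = 8; deficit = 2/7

Write each e_j = u_j / sqrt(<u_j, u_j>) where u_j is the displayed integer vector. Then <v, e_j> = <v, u_j> / sqrt(<u_j, u_j>), so |<v, e_j>|^2 = <v, u_j>^2 / <u_j, u_j>.
Coefficients: <v, e_1> = 6/sqrt(6), <v, e_2> = 12/sqrt(84).
Square and sum: Σ |<v, e_j>|^2 = 54/7.
Compute ||v||^2 = v·v = 8.
Deficit = 8 − 54/7 = 2/7 ≥ 0, confirming Bessel's inequality. (The deficit equals ||v − Σ <v,e_j> e_j||^2, the squared distance from v to span{e_j}.)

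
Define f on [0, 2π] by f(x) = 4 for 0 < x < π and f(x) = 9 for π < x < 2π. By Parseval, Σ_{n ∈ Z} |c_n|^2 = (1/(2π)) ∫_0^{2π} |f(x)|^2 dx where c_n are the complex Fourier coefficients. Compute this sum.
Σ |c_n|^2 = 97/2

Parseval equates the L^2 energy of f (normalised by 1/(2π)) with the ℓ^2 sum of its Fourier coefficients: (1/(2π)) ∫_0^{2π} |f|^2 = Σ |c_n|^2.
Compute the left side: (1/(2π)) [∫_0^π 4^2 dx + ∫_π^{2π} 9^2 dx] = (1/(2π)) · (16π + 81π) = (16 + 81)/2 = 97/2.
So Σ_{n ∈ Z} |c_n|^2 = 97/2.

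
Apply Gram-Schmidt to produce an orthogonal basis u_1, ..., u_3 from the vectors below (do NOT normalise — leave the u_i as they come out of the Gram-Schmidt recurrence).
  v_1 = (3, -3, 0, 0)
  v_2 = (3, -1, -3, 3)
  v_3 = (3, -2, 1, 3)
Orthogonal basis:
  u_1 = (3, -3, 0, 0)
  u_2 = (1, 1, -3, 3)
  u_3 = (3/20, 3/20, 41/20, 39/20)

Apply the Gram-Schmidt recurrence
  u_1 = v_1
  u_i = v_i − Σ_{j<i} ((v_i · u_j) / (u_j · u_j)) · u_j.

Step by step this gives:
  u_1 = (3, -3, 0, 0)
  u_2 = (1, 1, -3, 3)
  u_3 = (3/20, 3/20, 41/20, 39/20)

Orthogonality check:
  u_2 · u_1 = 0 (should be 0)
  u_3 · u_1 = 0 (should be 0)
  u_3 · u_2 = 0 (should be 0)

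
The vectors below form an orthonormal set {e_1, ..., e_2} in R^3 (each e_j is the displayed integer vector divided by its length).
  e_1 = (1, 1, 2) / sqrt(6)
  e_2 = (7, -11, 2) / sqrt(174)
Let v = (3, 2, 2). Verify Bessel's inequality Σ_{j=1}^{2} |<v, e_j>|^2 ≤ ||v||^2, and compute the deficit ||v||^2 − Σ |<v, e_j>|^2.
Σ |<v, e_j>|^2 = 393/29; ||v||^2 = 17; deficit = 100/29

Write each e_j = u_j / sqrt(<u_j, u_j>) where u_j is the displayed integer vector. Then <v, e_j> = <v, u_j> / sqrt(<u_j, u_j>), so |<v, e_j>|^2 = <v, u_j>^2 / <u_j, u_j>.
Coefficients: <v, e_1> = 9/sqrt(6), <v, e_2> = 3/sqrt(174).
Square and sum: Σ |<v, e_j>|^2 = 393/29.
Compute ||v||^2 = v·v = 17.
Deficit = 17 − 393/29 = 100/29 ≥ 0, confirming Bessel's inequality. (The deficit equals ||v − Σ <v,e_j> e_j||^2, the squared distance from v to span{e_j}.)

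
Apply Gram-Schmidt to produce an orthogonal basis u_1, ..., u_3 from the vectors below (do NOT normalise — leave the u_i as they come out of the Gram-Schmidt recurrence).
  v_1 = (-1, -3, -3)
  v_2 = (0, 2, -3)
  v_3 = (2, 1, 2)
Orthogonal basis:
  u_1 = (-1, -3, -3)
  u_2 = (3/19, 47/19, -48/19)
  u_3 = (345/238, -69/238, -23/119)

Apply the Gram-Schmidt recurrence
  u_1 = v_1
  u_i = v_i − Σ_{j<i} ((v_i · u_j) / (u_j · u_j)) · u_j.

Step by step this gives:
  u_1 = (-1, -3, -3)
  u_2 = (3/19, 47/19, -48/19)
  u_3 = (345/238, -69/238, -23/119)

Orthogonality check:
  u_2 · u_1 = 0 (should be 0)
  u_3 · u_1 = 0 (should be 0)
  u_3 · u_2 = 0 (should be 0)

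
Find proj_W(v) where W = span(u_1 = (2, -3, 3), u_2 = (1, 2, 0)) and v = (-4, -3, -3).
proj_W(v) = (-206/47, -132/47, -120/47)

Set up U = [u_1 | ... | u_2] ∈ R^(3×2). The projector onto W = col(U) is P = U (U^T U)^(-1) U^T.
Compute U^T U =
  [22, -4]
  [-4, 5],
and U^T v = (-8, -10).
Solve U^T U · c = U^T v for the coefficients: c = (-40/47, -126/47). The projection is proj_W(v) = U c.
Check: (v - proj_W(v)) · u_1 = 0  (should be 0).
Check: (v - proj_W(v)) · u_2 = 0  (should be 0).
Result: proj_W(v) = (-206/47, -132/47, -120/47).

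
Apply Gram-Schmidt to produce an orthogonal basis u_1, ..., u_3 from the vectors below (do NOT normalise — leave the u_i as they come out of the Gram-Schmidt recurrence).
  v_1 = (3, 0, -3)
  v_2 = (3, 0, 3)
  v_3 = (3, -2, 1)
Orthogonal basis:
  u_1 = (3, 0, -3)
  u_2 = (3, 0, 3)
  u_3 = (0, -2, 0)

Apply the Gram-Schmidt recurrence
  u_1 = v_1
  u_i = v_i − Σ_{j<i} ((v_i · u_j) / (u_j · u_j)) · u_j.

Step by step this gives:
  u_1 = (3, 0, -3)
  u_2 = (3, 0, 3)
  u_3 = (0, -2, 0)

Orthogonality check:
  u_2 · u_1 = 0 (should be 0)
  u_3 · u_1 = 0 (should be 0)
  u_3 · u_2 = 0 (should be 0)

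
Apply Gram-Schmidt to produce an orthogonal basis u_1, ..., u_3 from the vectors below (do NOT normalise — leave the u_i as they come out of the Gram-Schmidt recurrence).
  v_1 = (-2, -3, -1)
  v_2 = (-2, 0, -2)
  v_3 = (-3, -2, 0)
Orthogonal basis:
  u_1 = (-2, -3, -1)
  u_2 = (-8/7, 9/7, -11/7)
  u_3 = (-21/19, 7/19, 21/19)

Apply the Gram-Schmidt recurrence
  u_1 = v_1
  u_i = v_i − Σ_{j<i} ((v_i · u_j) / (u_j · u_j)) · u_j.

Step by step this gives:
  u_1 = (-2, -3, -1)
  u_2 = (-8/7, 9/7, -11/7)
  u_3 = (-21/19, 7/19, 21/19)

Orthogonality check:
  u_2 · u_1 = 0 (should be 0)
  u_3 · u_1 = 0 (should be 0)
  u_3 · u_2 = 0 (should be 0)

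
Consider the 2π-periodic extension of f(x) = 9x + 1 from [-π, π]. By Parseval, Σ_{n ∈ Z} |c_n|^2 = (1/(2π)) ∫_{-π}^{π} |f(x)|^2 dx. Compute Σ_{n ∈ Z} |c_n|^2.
Σ |c_n|^2 = 27π^2 + 1

Expand and integrate term by term over [-π, π]:
  ∫ (9x)^2 dx = 81·(2π^3/3); ∫ 2·9·(1)·x dx = 0 (odd integrand); ∫ 1^2 dx = 1·2π.
So (1/(2π)) ∫_{-π}^{π} (9x + 1)^2 dx = 81π^2/3 + 1 = 27π^2 + 1.
Parseval ⇒ Σ |c_n|^2 = 27π^2 + 1.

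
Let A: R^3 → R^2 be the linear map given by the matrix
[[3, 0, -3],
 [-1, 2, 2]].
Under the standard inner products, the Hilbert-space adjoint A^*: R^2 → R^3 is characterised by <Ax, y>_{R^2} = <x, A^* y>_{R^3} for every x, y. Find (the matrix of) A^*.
A^* = A^T =
[[3, -1],
 [0, 2],
 [-3, 2]]

For real matrices with standard dot products, the defining identity <Ax, y> = <x, A^* y> gives (Ax)^T y = x^T (A^*) y, i.e. x^T A^T y = x^T (A^*) y. Since this holds for all x, y, we must have A^* = A^T. Therefore
A^* =
[[3, -1],
 [0, 2],
 [-3, 2]].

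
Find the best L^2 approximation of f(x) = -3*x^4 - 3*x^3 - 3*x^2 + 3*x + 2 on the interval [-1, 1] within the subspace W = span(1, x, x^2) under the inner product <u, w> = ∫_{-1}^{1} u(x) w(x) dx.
g(x) = -39*x^2/7 + 6*x/5 + 79/35

The best approximation g ∈ W is the orthogonal projection of f onto W. Writing g = a_0 + a_1 x + a_2 x^2, the coefficients solve the normal equations G · a = b where
  G_{ij} = <φ_i, φ_j> and b_i = <f, φ_i>, with φ_0 = 1, φ_1 = x, φ_2 = x^2.
G =
  [2, 0, 2/3]
  [0, 2/3, 0]
  [2/3, 0, 2/5],
b = (4/5, 4/5, -76/105).
Solving gives a_0 = 79/35, a_1 = 6/5, a_2 = -39/7, so
  g(x) = -39*x^2/7 + 6*x/5 + 79/35.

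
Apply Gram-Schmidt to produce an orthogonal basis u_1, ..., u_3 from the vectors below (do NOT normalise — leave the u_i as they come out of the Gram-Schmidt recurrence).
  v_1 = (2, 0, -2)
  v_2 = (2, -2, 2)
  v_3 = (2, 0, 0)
Orthogonal basis:
  u_1 = (2, 0, -2)
  u_2 = (2, -2, 2)
  u_3 = (1/3, 2/3, 1/3)

Apply the Gram-Schmidt recurrence
  u_1 = v_1
  u_i = v_i − Σ_{j<i} ((v_i · u_j) / (u_j · u_j)) · u_j.

Step by step this gives:
  u_1 = (2, 0, -2)
  u_2 = (2, -2, 2)
  u_3 = (1/3, 2/3, 1/3)

Orthogonality check:
  u_2 · u_1 = 0 (should be 0)
  u_3 · u_1 = 0 (should be 0)
  u_3 · u_2 = 0 (should be 0)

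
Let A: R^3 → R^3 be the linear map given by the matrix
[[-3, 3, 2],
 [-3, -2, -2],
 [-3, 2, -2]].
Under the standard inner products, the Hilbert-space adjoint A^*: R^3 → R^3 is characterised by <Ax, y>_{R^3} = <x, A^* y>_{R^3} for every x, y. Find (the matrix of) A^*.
A^* = A^T =
[[-3, -3, -3],
 [3, -2, 2],
 [2, -2, -2]]

For real matrices with standard dot products, the defining identity <Ax, y> = <x, A^* y> gives (Ax)^T y = x^T (A^*) y, i.e. x^T A^T y = x^T (A^*) y. Since this holds for all x, y, we must have A^* = A^T. Therefore
A^* =
[[-3, -3, -3],
 [3, -2, 2],
 [2, -2, -2]].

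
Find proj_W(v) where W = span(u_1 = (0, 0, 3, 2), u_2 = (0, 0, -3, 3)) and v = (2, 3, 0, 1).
proj_W(v) = (0, 0, 0, 1)

Set up U = [u_1 | ... | u_2] ∈ R^(4×2). The projector onto W = col(U) is P = U (U^T U)^(-1) U^T.
Compute U^T U =
  [13, -3]
  [-3, 18],
and U^T v = (2, 3).
Solve U^T U · c = U^T v for the coefficients: c = (1/5, 1/5). The projection is proj_W(v) = U c.
Check: (v - proj_W(v)) · u_1 = 0  (should be 0).
Check: (v - proj_W(v)) · u_2 = 0  (should be 0).
Result: proj_W(v) = (0, 0, 0, 1).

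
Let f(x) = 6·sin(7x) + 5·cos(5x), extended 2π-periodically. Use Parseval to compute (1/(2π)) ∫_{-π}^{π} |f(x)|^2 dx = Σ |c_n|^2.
Σ |c_n|^2 = 61/2

Expand |f|^2 and use orthogonality of {sin(nx), cos(mx)} on [-π, π]:
  ∫_{-π}^{π} sin(nx)^2 dx = π, ∫ cos(mx)^2 dx = π, and cross terms integrate to 0.
So ∫_{-π}^{π} f(x)^2 dx = 6^2 · π + 5^2 · π = (36 + 25)π.
Divide by 2π: (36 + 25)/2 = 61/2.
By Parseval, this equals Σ |c_n|^2.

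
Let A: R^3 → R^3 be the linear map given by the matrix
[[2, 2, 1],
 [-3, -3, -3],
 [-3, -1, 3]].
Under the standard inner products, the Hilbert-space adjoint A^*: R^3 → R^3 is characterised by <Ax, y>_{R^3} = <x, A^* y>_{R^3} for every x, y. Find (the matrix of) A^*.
A^* = A^T =
[[2, -3, -3],
 [2, -3, -1],
 [1, -3, 3]]

For real matrices with standard dot products, the defining identity <Ax, y> = <x, A^* y> gives (Ax)^T y = x^T (A^*) y, i.e. x^T A^T y = x^T (A^*) y. Since this holds for all x, y, we must have A^* = A^T. Therefore
A^* =
[[2, -3, -3],
 [2, -3, -1],
 [1, -3, 3]].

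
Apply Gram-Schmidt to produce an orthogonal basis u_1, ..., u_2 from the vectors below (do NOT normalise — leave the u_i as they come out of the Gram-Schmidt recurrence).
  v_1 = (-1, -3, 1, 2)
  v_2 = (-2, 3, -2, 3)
Orthogonal basis:
  u_1 = (-1, -3, 1, 2)
  u_2 = (-11/5, 12/5, -9/5, 17/5)

Apply the Gram-Schmidt recurrence
  u_1 = v_1
  u_i = v_i − Σ_{j<i} ((v_i · u_j) / (u_j · u_j)) · u_j.

Step by step this gives:
  u_1 = (-1, -3, 1, 2)
  u_2 = (-11/5, 12/5, -9/5, 17/5)

Orthogonality check:
  u_2 · u_1 = 0 (should be 0)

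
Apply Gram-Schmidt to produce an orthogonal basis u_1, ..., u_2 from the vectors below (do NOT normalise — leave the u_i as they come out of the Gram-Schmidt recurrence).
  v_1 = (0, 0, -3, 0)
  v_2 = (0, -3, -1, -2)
Orthogonal basis:
  u_1 = (0, 0, -3, 0)
  u_2 = (0, -3, 0, -2)

Apply the Gram-Schmidt recurrence
  u_1 = v_1
  u_i = v_i − Σ_{j<i} ((v_i · u_j) / (u_j · u_j)) · u_j.

Step by step this gives:
  u_1 = (0, 0, -3, 0)
  u_2 = (0, -3, 0, -2)

Orthogonality check:
  u_2 · u_1 = 0 (should be 0)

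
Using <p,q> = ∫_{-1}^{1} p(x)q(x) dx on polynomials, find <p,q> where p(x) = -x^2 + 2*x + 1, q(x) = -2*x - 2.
<p,q> = -16/3

Expand the product: p(x)·q(x) = 2*x^3 - 2*x^2 - 6*x - 2.
∫_{-1}^{1} of each monomial x^k gives [2/(k+1) if k even, 0 if k odd]. Integrating term-by-term (or equivalently evaluating the antiderivative F(x) = x^4/2 - 2*x^3/3 - 3*x^2 - 2*x at the endpoints):
  F(1) − F(−1) = -31/6 − (1/6) = -16/3.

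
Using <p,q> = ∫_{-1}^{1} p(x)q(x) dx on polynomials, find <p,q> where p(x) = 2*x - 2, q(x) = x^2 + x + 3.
<p,q> = -12

Expand the product: p(x)·q(x) = 2*x^3 + 4*x - 6.
∫_{-1}^{1} of each monomial x^k gives [2/(k+1) if k even, 0 if k odd]. Integrating term-by-term (or equivalently evaluating the antiderivative F(x) = x^4/2 + 2*x^2 - 6*x at the endpoints):
  F(1) − F(−1) = -7/2 − (17/2) = -12.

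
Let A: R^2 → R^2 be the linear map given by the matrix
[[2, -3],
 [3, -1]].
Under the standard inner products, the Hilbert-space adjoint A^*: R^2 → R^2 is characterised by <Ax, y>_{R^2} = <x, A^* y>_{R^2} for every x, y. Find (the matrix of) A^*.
A^* = A^T =
[[2, 3],
 [-3, -1]]

For real matrices with standard dot products, the defining identity <Ax, y> = <x, A^* y> gives (Ax)^T y = x^T (A^*) y, i.e. x^T A^T y = x^T (A^*) y. Since this holds for all x, y, we must have A^* = A^T. Therefore
A^* =
[[2, 3],
 [-3, -1]].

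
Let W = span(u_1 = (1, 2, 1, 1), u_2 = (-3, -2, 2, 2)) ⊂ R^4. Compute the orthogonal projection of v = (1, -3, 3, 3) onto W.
proj_W(v) = (-43/23, -14/23, 47/23, 47/23)

Set up U = [u_1 | ... | u_2] ∈ R^(4×2). The projector onto W = col(U) is P = U (U^T U)^(-1) U^T.
Compute U^T U =
  [7, -3]
  [-3, 21],
and U^T v = (1, 15).
Solve U^T U · c = U^T v for the coefficients: c = (11/23, 18/23). The projection is proj_W(v) = U c.
Check: (v - proj_W(v)) · u_1 = 0  (should be 0).
Check: (v - proj_W(v)) · u_2 = 0  (should be 0).
Result: proj_W(v) = (-43/23, -14/23, 47/23, 47/23).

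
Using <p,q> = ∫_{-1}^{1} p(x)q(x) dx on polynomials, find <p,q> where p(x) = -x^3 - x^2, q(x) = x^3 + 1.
<p,q> = -20/21

Expand the product: p(x)·q(x) = -x^6 - x^5 - x^3 - x^2.
∫_{-1}^{1} of each monomial x^k gives [2/(k+1) if k even, 0 if k odd]. Integrating term-by-term (or equivalently evaluating the antiderivative F(x) = -x^7/7 - x^6/6 - x^4/4 - x^3/3 at the endpoints):
  F(1) − F(−1) = -25/28 − (5/84) = -20/21.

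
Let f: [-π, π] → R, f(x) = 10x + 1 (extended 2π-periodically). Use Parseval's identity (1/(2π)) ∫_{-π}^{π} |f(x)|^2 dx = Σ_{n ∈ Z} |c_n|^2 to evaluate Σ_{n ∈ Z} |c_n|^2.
Σ |c_n|^2 = 100π^2/3 + 1

Expand and integrate term by term over [-π, π]:
  ∫ (10x)^2 dx = 100·(2π^3/3); ∫ 2·10·(1)·x dx = 0 (odd integrand); ∫ 1^2 dx = 1·2π.
So (1/(2π)) ∫_{-π}^{π} (10x + 1)^2 dx = 100π^2/3 + 1 = 100π^2/3 + 1.
Parseval ⇒ Σ |c_n|^2 = 100π^2/3 + 1.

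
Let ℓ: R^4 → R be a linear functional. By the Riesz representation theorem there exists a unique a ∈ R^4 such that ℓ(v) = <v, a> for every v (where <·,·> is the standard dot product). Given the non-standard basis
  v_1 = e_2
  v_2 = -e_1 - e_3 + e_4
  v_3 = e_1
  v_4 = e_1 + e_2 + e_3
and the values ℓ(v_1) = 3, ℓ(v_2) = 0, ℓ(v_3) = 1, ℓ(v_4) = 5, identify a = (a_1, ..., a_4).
a = (1, 3, 1, 2)

Write a = (a_1, ..., a_4) in the standard basis. For each basis vector v_i, ℓ(v_i) = <v_i, a> is a linear equation in the a_j's. Collect the n equations into a matrix system V a = ℓ, where row i of V is v_i (expressed in the standard basis). Since V is invertible (lower-triangular with 1s on the diagonal, up to permutation), solve by back-substitution:
  V =
[[0, 1, 0, 0],
 [-1, 0, -1, 1],
 [1, 0, 0, 0],
 [1, 1, 1, 0]]
  V a = (3, 0, 1, 5)
Solving gives a = (1, 3, 1, 2).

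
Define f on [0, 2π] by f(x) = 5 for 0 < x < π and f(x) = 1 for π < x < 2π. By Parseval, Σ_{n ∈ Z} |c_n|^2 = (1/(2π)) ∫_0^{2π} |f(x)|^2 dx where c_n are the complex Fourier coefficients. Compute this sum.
Σ |c_n|^2 = 13

Parseval equates the L^2 energy of f (normalised by 1/(2π)) with the ℓ^2 sum of its Fourier coefficients: (1/(2π)) ∫_0^{2π} |f|^2 = Σ |c_n|^2.
Compute the left side: (1/(2π)) [∫_0^π 5^2 dx + ∫_π^{2π} 1^2 dx] = (1/(2π)) · (25π + 1π) = (25 + 1)/2 = 13.
So Σ_{n ∈ Z} |c_n|^2 = 13.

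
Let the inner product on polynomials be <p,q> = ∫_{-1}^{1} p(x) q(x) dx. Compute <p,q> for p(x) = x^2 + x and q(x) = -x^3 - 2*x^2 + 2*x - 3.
<p,q> = -28/15

Expand the product: p(x)·q(x) = -x^5 - 3*x^4 - x^2 - 3*x.
∫_{-1}^{1} of each monomial x^k gives [2/(k+1) if k even, 0 if k odd]. Integrating term-by-term (or equivalently evaluating the antiderivative F(x) = -x^6/6 - 3*x^5/5 - x^3/3 - 3*x^2/2 at the endpoints):
  F(1) − F(−1) = -13/5 − (-11/15) = -28/15.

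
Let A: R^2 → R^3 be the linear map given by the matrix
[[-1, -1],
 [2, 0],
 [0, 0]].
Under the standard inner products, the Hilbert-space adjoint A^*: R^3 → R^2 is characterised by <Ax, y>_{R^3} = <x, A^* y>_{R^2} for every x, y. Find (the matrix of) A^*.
A^* = A^T =
[[-1, 2, 0],
 [-1, 0, 0]]

For real matrices with standard dot products, the defining identity <Ax, y> = <x, A^* y> gives (Ax)^T y = x^T (A^*) y, i.e. x^T A^T y = x^T (A^*) y. Since this holds for all x, y, we must have A^* = A^T. Therefore
A^* =
[[-1, 2, 0],
 [-1, 0, 0]].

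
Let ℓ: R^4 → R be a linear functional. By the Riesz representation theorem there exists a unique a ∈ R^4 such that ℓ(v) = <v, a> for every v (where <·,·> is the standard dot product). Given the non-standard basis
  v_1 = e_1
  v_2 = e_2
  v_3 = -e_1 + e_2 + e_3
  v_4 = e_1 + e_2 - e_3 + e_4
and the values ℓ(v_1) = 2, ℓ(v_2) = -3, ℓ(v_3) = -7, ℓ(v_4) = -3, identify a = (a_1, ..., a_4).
a = (2, -3, -2, -4)

Write a = (a_1, ..., a_4) in the standard basis. For each basis vector v_i, ℓ(v_i) = <v_i, a> is a linear equation in the a_j's. Collect the n equations into a matrix system V a = ℓ, where row i of V is v_i (expressed in the standard basis). Since V is invertible (lower-triangular with 1s on the diagonal, up to permutation), solve by back-substitution:
  V =
[[1, 0, 0, 0],
 [0, 1, 0, 0],
 [-1, 1, 1, 0],
 [1, 1, -1, 1]]
  V a = (2, -3, -7, -3)
Solving gives a = (2, -3, -2, -4).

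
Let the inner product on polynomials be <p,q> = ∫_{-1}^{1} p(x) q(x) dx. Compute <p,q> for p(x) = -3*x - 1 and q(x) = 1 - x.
<p,q> = 0

Expand the product: p(x)·q(x) = 3*x^2 - 2*x - 1.
∫_{-1}^{1} of each monomial x^k gives [2/(k+1) if k even, 0 if k odd]. Integrating term-by-term (or equivalently evaluating the antiderivative F(x) = x^3 - x^2 - x at the endpoints):
  F(1) − F(−1) = -1 − (-1) = 0.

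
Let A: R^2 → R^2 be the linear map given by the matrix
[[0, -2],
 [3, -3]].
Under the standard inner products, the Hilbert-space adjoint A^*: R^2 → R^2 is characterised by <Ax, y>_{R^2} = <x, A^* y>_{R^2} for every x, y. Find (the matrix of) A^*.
A^* = A^T =
[[0, 3],
 [-2, -3]]

For real matrices with standard dot products, the defining identity <Ax, y> = <x, A^* y> gives (Ax)^T y = x^T (A^*) y, i.e. x^T A^T y = x^T (A^*) y. Since this holds for all x, y, we must have A^* = A^T. Therefore
A^* =
[[0, 3],
 [-2, -3]].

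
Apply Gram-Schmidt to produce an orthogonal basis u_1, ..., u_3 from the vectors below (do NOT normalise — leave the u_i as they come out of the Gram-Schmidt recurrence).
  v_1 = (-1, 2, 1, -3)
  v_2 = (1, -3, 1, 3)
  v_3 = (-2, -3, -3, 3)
Orthogonal basis:
  u_1 = (-1, 2, 1, -3)
  u_2 = (0, -1, 2, 0)
  u_3 = (-46/15, -22/15, -11/15, -1/5)

Apply the Gram-Schmidt recurrence
  u_1 = v_1
  u_i = v_i − Σ_{j<i} ((v_i · u_j) / (u_j · u_j)) · u_j.

Step by step this gives:
  u_1 = (-1, 2, 1, -3)
  u_2 = (0, -1, 2, 0)
  u_3 = (-46/15, -22/15, -11/15, -1/5)

Orthogonality check:
  u_2 · u_1 = 0 (should be 0)
  u_3 · u_1 = 0 (should be 0)
  u_3 · u_2 = 0 (should be 0)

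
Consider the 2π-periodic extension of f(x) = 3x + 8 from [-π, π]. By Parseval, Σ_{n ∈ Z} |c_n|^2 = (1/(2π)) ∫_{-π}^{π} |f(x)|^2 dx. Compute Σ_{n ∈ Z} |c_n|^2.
Σ |c_n|^2 = 3π^2 + 64

Expand and integrate term by term over [-π, π]:
  ∫ (3x)^2 dx = 9·(2π^3/3); ∫ 2·3·(8)·x dx = 0 (odd integrand); ∫ 8^2 dx = 64·2π.
So (1/(2π)) ∫_{-π}^{π} (3x + 8)^2 dx = 9π^2/3 + 64 = 3π^2 + 64.
Parseval ⇒ Σ |c_n|^2 = 3π^2 + 64.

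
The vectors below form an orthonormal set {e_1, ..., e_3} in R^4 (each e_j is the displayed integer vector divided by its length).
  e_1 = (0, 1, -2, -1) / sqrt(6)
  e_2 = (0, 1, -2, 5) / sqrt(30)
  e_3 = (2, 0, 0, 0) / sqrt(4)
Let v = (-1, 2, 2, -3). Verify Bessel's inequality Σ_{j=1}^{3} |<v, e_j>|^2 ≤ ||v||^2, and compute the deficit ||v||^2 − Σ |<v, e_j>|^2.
Σ |<v, e_j>|^2 = 54/5; ||v||^2 = 18; deficit = 36/5

Write each e_j = u_j / sqrt(<u_j, u_j>) where u_j is the displayed integer vector. Then <v, e_j> = <v, u_j> / sqrt(<u_j, u_j>), so |<v, e_j>|^2 = <v, u_j>^2 / <u_j, u_j>.
Coefficients: <v, e_1> = 1/sqrt(6), <v, e_2> = -17/sqrt(30), <v, e_3> = -2/sqrt(4).
Square and sum: Σ |<v, e_j>|^2 = 54/5.
Compute ||v||^2 = v·v = 18.
Deficit = 18 − 54/5 = 36/5 ≥ 0, confirming Bessel's inequality. (The deficit equals ||v − Σ <v,e_j> e_j||^2, the squared distance from v to span{e_j}.)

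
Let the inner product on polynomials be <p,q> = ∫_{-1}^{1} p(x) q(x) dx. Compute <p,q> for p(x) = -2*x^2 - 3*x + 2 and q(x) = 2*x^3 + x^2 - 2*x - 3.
<p,q> = -88/15

Expand the product: p(x)·q(x) = -4*x^5 - 8*x^4 + 5*x^3 + 14*x^2 + 5*x - 6.
∫_{-1}^{1} of each monomial x^k gives [2/(k+1) if k even, 0 if k odd]. Integrating term-by-term (or equivalently evaluating the antiderivative F(x) = -2*x^6/3 - 8*x^5/5 + 5*x^4/4 + 14*x^3/3 + 5*x^2/2 - 6*x at the endpoints):
  F(1) − F(−1) = 3/20 − (361/60) = -88/15.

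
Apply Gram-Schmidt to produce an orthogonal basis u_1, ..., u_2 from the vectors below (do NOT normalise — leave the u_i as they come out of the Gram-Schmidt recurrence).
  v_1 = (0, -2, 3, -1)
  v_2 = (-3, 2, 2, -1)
Orthogonal basis:
  u_1 = (0, -2, 3, -1)
  u_2 = (-3, 17/7, 19/14, -11/14)

Apply the Gram-Schmidt recurrence
  u_1 = v_1
  u_i = v_i − Σ_{j<i} ((v_i · u_j) / (u_j · u_j)) · u_j.

Step by step this gives:
  u_1 = (0, -2, 3, -1)
  u_2 = (-3, 17/7, 19/14, -11/14)

Orthogonality check:
  u_2 · u_1 = 0 (should be 0)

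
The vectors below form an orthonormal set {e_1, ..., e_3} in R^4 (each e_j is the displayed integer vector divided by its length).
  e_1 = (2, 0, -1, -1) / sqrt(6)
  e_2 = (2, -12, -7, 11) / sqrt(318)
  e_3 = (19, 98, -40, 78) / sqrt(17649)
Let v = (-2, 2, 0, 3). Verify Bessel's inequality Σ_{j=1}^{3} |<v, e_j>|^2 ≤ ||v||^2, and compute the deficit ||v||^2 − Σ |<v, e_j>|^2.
Σ |<v, e_j>|^2 = 5645/333; ||v||^2 = 17; deficit = 16/333

Write each e_j = u_j / sqrt(<u_j, u_j>) where u_j is the displayed integer vector. Then <v, e_j> = <v, u_j> / sqrt(<u_j, u_j>), so |<v, e_j>|^2 = <v, u_j>^2 / <u_j, u_j>.
Coefficients: <v, e_1> = -7/sqrt(6), <v, e_2> = 5/sqrt(318), <v, e_3> = 392/sqrt(17649).
Square and sum: Σ |<v, e_j>|^2 = 5645/333.
Compute ||v||^2 = v·v = 17.
Deficit = 17 − 5645/333 = 16/333 ≥ 0, confirming Bessel's inequality. (The deficit equals ||v − Σ <v,e_j> e_j||^2, the squared distance from v to span{e_j}.)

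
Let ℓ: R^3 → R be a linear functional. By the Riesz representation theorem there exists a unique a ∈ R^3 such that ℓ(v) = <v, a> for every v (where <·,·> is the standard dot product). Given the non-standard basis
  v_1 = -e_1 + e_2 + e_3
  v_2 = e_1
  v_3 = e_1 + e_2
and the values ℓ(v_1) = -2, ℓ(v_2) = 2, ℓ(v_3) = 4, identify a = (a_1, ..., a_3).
a = (2, 2, -2)

Write a = (a_1, ..., a_3) in the standard basis. For each basis vector v_i, ℓ(v_i) = <v_i, a> is a linear equation in the a_j's. Collect the n equations into a matrix system V a = ℓ, where row i of V is v_i (expressed in the standard basis). Since V is invertible (lower-triangular with 1s on the diagonal, up to permutation), solve by back-substitution:
  V =
[[-1, 1, 1],
 [1, 0, 0],
 [1, 1, 0]]
  V a = (-2, 2, 4)
Solving gives a = (2, 2, -2).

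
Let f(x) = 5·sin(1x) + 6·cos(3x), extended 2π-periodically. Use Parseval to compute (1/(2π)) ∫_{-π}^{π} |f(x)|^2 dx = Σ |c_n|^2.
Σ |c_n|^2 = 61/2

Expand |f|^2 and use orthogonality of {sin(nx), cos(mx)} on [-π, π]:
  ∫_{-π}^{π} sin(nx)^2 dx = π, ∫ cos(mx)^2 dx = π, and cross terms integrate to 0.
So ∫_{-π}^{π} f(x)^2 dx = 5^2 · π + 6^2 · π = (25 + 36)π.
Divide by 2π: (25 + 36)/2 = 61/2.
By Parseval, this equals Σ |c_n|^2.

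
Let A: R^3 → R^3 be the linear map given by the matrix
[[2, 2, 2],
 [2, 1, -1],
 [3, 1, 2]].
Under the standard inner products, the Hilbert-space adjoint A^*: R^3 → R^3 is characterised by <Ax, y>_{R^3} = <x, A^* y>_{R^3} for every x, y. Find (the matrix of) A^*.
A^* = A^T =
[[2, 2, 3],
 [2, 1, 1],
 [2, -1, 2]]

For real matrices with standard dot products, the defining identity <Ax, y> = <x, A^* y> gives (Ax)^T y = x^T (A^*) y, i.e. x^T A^T y = x^T (A^*) y. Since this holds for all x, y, we must have A^* = A^T. Therefore
A^* =
[[2, 2, 3],
 [2, 1, 1],
 [2, -1, 2]].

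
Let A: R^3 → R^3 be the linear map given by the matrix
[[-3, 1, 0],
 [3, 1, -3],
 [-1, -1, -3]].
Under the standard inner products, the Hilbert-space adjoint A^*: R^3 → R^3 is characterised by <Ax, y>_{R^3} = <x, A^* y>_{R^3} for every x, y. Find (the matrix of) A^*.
A^* = A^T =
[[-3, 3, -1],
 [1, 1, -1],
 [0, -3, -3]]

For real matrices with standard dot products, the defining identity <Ax, y> = <x, A^* y> gives (Ax)^T y = x^T (A^*) y, i.e. x^T A^T y = x^T (A^*) y. Since this holds for all x, y, we must have A^* = A^T. Therefore
A^* =
[[-3, 3, -1],
 [1, 1, -1],
 [0, -3, -3]].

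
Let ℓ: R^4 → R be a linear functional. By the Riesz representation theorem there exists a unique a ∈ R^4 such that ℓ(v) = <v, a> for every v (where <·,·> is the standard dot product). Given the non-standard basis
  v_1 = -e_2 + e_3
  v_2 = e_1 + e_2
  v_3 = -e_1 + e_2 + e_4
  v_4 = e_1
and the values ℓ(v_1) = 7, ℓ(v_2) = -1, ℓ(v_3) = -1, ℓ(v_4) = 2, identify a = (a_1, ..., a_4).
a = (2, -3, 4, 4)

Write a = (a_1, ..., a_4) in the standard basis. For each basis vector v_i, ℓ(v_i) = <v_i, a> is a linear equation in the a_j's. Collect the n equations into a matrix system V a = ℓ, where row i of V is v_i (expressed in the standard basis). Since V is invertible (lower-triangular with 1s on the diagonal, up to permutation), solve by back-substitution:
  V =
[[0, -1, 1, 0],
 [1, 1, 0, 0],
 [-1, 1, 0, 1],
 [1, 0, 0, 0]]
  V a = (7, -1, -1, 2)
Solving gives a = (2, -3, 4, 4).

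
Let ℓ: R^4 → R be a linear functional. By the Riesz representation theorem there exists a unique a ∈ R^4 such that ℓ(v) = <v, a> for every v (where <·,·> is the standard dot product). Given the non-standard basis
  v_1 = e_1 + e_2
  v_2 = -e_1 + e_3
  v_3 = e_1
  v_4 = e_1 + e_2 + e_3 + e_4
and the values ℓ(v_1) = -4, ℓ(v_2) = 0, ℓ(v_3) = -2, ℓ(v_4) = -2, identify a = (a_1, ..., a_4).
a = (-2, -2, -2, 4)

Write a = (a_1, ..., a_4) in the standard basis. For each basis vector v_i, ℓ(v_i) = <v_i, a> is a linear equation in the a_j's. Collect the n equations into a matrix system V a = ℓ, where row i of V is v_i (expressed in the standard basis). Since V is invertible (lower-triangular with 1s on the diagonal, up to permutation), solve by back-substitution:
  V =
[[1, 1, 0, 0],
 [-1, 0, 1, 0],
 [1, 0, 0, 0],
 [1, 1, 1, 1]]
  V a = (-4, 0, -2, -2)
Solving gives a = (-2, -2, -2, 4).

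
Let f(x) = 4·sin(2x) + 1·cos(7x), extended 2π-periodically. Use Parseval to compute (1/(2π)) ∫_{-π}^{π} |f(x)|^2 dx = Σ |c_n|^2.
Σ |c_n|^2 = 17/2

Expand |f|^2 and use orthogonality of {sin(nx), cos(mx)} on [-π, π]:
  ∫_{-π}^{π} sin(nx)^2 dx = π, ∫ cos(mx)^2 dx = π, and cross terms integrate to 0.
So ∫_{-π}^{π} f(x)^2 dx = 4^2 · π + 1^2 · π = (16 + 1)π.
Divide by 2π: (16 + 1)/2 = 17/2.
By Parseval, this equals Σ |c_n|^2.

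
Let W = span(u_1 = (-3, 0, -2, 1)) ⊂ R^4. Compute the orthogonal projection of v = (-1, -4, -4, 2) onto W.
proj_W(v) = (-39/14, 0, -13/7, 13/14)

Set up U = [u_1 | ... | u_1] ∈ R^(4×1). The projector onto W = col(U) is P = U (U^T U)^(-1) U^T.
Compute U^T U =
  [14],
and U^T v = (13).
Solve U^T U · c = U^T v for the coefficients: c = (13/14). The projection is proj_W(v) = U c.
Check: (v - proj_W(v)) · u_1 = 0  (should be 0).
Result: proj_W(v) = (-39/14, 0, -13/7, 13/14).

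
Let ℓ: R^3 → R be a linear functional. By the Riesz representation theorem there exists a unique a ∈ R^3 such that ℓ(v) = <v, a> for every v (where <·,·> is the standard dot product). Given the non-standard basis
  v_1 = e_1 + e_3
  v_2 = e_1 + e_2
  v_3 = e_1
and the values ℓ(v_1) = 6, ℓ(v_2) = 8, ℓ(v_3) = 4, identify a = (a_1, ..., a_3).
a = (4, 4, 2)

Write a = (a_1, ..., a_3) in the standard basis. For each basis vector v_i, ℓ(v_i) = <v_i, a> is a linear equation in the a_j's. Collect the n equations into a matrix system V a = ℓ, where row i of V is v_i (expressed in the standard basis). Since V is invertible (lower-triangular with 1s on the diagonal, up to permutation), solve by back-substitution:
  V =
[[1, 0, 1],
 [1, 1, 0],
 [1, 0, 0]]
  V a = (6, 8, 4)
Solving gives a = (4, 4, 2).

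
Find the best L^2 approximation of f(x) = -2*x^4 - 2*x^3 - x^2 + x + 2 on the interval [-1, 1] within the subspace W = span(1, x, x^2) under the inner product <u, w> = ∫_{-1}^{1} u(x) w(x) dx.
g(x) = -19*x^2/7 - x/5 + 76/35

The best approximation g ∈ W is the orthogonal projection of f onto W. Writing g = a_0 + a_1 x + a_2 x^2, the coefficients solve the normal equations G · a = b where
  G_{ij} = <φ_i, φ_j> and b_i = <f, φ_i>, with φ_0 = 1, φ_1 = x, φ_2 = x^2.
G =
  [2, 0, 2/3]
  [0, 2/3, 0]
  [2/3, 0, 2/5],
b = (38/15, -2/15, 38/105).
Solving gives a_0 = 76/35, a_1 = -1/5, a_2 = -19/7, so
  g(x) = -19*x^2/7 - x/5 + 76/35.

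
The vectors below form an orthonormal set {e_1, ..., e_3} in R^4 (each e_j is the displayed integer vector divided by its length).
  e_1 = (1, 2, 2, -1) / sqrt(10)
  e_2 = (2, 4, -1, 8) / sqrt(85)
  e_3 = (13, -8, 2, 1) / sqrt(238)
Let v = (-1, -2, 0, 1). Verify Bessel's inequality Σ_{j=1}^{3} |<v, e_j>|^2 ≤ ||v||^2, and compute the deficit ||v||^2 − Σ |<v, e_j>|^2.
Σ |<v, e_j>|^2 = 26/7; ||v||^2 = 6; deficit = 16/7

Write each e_j = u_j / sqrt(<u_j, u_j>) where u_j is the displayed integer vector. Then <v, e_j> = <v, u_j> / sqrt(<u_j, u_j>), so |<v, e_j>|^2 = <v, u_j>^2 / <u_j, u_j>.
Coefficients: <v, e_1> = -6/sqrt(10), <v, e_2> = -2/sqrt(85), <v, e_3> = 4/sqrt(238).
Square and sum: Σ |<v, e_j>|^2 = 26/7.
Compute ||v||^2 = v·v = 6.
Deficit = 6 − 26/7 = 16/7 ≥ 0, confirming Bessel's inequality. (The deficit equals ||v − Σ <v,e_j> e_j||^2, the squared distance from v to span{e_j}.)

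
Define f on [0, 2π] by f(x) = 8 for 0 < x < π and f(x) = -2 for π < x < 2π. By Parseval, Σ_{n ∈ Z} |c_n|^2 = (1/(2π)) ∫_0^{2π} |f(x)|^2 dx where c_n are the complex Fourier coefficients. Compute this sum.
Σ |c_n|^2 = 34

Parseval equates the L^2 energy of f (normalised by 1/(2π)) with the ℓ^2 sum of its Fourier coefficients: (1/(2π)) ∫_0^{2π} |f|^2 = Σ |c_n|^2.
Compute the left side: (1/(2π)) [∫_0^π 8^2 dx + ∫_π^{2π} (-2)^2 dx] = (1/(2π)) · (64π + 4π) = (64 + 4)/2 = 34.
So Σ_{n ∈ Z} |c_n|^2 = 34.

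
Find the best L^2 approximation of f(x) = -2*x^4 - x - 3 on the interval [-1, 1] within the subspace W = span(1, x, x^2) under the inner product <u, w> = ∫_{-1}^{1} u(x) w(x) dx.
g(x) = -12*x^2/7 - x - 99/35

The best approximation g ∈ W is the orthogonal projection of f onto W. Writing g = a_0 + a_1 x + a_2 x^2, the coefficients solve the normal equations G · a = b where
  G_{ij} = <φ_i, φ_j> and b_i = <f, φ_i>, with φ_0 = 1, φ_1 = x, φ_2 = x^2.
G =
  [2, 0, 2/3]
  [0, 2/3, 0]
  [2/3, 0, 2/5],
b = (-34/5, -2/3, -18/7).
Solving gives a_0 = -99/35, a_1 = -1, a_2 = -12/7, so
  g(x) = -12*x^2/7 - x - 99/35.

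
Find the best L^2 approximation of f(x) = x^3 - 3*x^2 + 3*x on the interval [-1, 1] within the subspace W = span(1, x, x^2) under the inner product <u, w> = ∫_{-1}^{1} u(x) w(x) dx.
g(x) = -3*x^2 + 18*x/5

The best approximation g ∈ W is the orthogonal projection of f onto W. Writing g = a_0 + a_1 x + a_2 x^2, the coefficients solve the normal equations G · a = b where
  G_{ij} = <φ_i, φ_j> and b_i = <f, φ_i>, with φ_0 = 1, φ_1 = x, φ_2 = x^2.
G =
  [2, 0, 2/3]
  [0, 2/3, 0]
  [2/3, 0, 2/5],
b = (-2, 12/5, -6/5).
Solving gives a_0 = 0, a_1 = 18/5, a_2 = -3, so
  g(x) = -3*x^2 + 18*x/5.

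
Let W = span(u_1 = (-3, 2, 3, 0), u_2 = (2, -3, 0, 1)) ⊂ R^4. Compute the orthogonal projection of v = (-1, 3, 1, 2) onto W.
proj_W(v) = (-72/41, 141/82, 45/41, -27/82)

Set up U = [u_1 | ... | u_2] ∈ R^(4×2). The projector onto W = col(U) is P = U (U^T U)^(-1) U^T.
Compute U^T U =
  [22, -12]
  [-12, 14],
and U^T v = (12, -9).
Solve U^T U · c = U^T v for the coefficients: c = (15/41, -27/82). The projection is proj_W(v) = U c.
Check: (v - proj_W(v)) · u_1 = 0  (should be 0).
Check: (v - proj_W(v)) · u_2 = 0  (should be 0).
Result: proj_W(v) = (-72/41, 141/82, 45/41, -27/82).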